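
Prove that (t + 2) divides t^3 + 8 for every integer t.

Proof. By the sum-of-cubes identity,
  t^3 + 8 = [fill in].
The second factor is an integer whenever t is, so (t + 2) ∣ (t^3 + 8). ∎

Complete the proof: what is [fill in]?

(t + 2)(t^2 - 2t + 4)

a^3 + b^3 = (a + b)(a^2 - ab + b^2). With a = t, b = 2:
t^3 + 8 = (t + 2)(t^2 - 2t + 4).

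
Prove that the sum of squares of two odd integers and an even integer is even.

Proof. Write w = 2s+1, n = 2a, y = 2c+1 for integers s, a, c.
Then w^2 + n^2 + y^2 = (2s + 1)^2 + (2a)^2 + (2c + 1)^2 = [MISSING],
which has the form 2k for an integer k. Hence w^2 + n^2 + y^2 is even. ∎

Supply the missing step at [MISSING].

2(2a^2 + 2c^2 + 2c + 2s^2 + 2s + 1)

Expanding: (2s + 1)^2 + (2a)^2 + (2c + 1)^2 = 4a^2 + 4c^2 + 4c + 4s^2 + 4s + 2.
Every term is even; pulling out the factor of 2 gives 2(2a^2 + 2c^2 + 2c + 2s^2 + 2s + 1).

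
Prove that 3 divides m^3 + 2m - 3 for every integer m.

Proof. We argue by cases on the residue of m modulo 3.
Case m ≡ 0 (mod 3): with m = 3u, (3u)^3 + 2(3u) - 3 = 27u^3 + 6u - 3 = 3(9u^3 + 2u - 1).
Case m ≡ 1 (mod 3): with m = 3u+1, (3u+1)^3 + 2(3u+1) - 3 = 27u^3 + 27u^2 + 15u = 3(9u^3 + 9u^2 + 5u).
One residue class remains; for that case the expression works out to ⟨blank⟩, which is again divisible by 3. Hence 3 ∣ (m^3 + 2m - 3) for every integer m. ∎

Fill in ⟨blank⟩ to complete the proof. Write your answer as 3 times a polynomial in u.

The residues treated are {0, 1}, so the missing case is m ≡ 2 (mod 3); write m = 3u+2.
Then (3u+2)^3 + 2(3u+2) - 3 = 27u^3 + 54u^2 + 42u + 9 = 3(9u^3 + 18u^2 + 14u + 3).

3(9u^3 + 18u^2 + 14u + 3)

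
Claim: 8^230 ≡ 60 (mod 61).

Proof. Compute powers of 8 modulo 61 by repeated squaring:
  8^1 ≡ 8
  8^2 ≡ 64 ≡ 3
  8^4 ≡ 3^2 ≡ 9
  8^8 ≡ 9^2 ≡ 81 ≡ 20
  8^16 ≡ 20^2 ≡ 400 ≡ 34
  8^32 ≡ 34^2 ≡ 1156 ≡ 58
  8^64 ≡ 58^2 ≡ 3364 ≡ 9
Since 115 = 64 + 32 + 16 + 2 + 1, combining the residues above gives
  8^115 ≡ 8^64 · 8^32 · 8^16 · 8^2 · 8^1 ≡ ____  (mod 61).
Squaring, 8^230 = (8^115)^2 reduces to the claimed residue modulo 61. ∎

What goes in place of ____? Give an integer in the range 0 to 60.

Multiply the listed residues: 9 · 58 · 34 · 3 · 8 = 522 → 17748 → 53244 → 425952.
Reducing modulo 61: 425952 = 6982·61 + 50, so 8^115 ≡ 50.

50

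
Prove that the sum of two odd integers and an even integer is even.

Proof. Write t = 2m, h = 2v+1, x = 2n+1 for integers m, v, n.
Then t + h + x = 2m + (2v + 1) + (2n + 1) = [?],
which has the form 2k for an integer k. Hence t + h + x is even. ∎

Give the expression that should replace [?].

2m + (2v + 1) + (2n + 1) = 2m + 2n + 2v + 2
= 2(m + n + v + 1).
Since m + n + v + 1 is an integer, the sum is of the form 2k for an integer k.

2(m + n + v + 1)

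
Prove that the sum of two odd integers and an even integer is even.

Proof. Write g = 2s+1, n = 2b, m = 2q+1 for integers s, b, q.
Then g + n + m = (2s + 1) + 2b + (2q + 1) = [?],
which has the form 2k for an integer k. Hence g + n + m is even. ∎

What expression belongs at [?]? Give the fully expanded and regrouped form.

2(b + q + s + 1)

(2s + 1) + 2b + (2q + 1) = 2b + 2q + 2s + 2
= 2(b + q + s + 1).
Since b + q + s + 1 is an integer, the sum is of the form 2k for an integer k.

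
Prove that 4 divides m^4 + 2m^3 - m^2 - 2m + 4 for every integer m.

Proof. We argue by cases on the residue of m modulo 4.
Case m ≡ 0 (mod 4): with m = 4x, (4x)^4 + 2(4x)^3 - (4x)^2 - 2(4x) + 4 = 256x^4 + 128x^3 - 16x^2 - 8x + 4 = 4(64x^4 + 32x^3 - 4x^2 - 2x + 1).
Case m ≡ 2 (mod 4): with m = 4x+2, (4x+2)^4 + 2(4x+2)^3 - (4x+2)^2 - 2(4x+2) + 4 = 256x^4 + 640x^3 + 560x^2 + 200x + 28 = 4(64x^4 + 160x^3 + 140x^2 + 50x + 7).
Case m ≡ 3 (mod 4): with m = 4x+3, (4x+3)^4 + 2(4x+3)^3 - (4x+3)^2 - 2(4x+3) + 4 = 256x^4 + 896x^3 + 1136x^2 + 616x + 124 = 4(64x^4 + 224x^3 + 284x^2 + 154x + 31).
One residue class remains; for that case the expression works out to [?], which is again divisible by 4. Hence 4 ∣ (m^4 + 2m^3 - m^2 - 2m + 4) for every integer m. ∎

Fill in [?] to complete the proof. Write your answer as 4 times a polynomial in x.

4(64x^4 + 96x^3 + 44x^2 + 6x + 1)

The residues treated are {0, 2, 3}, so the missing case is m ≡ 1 (mod 4); write m = 4x+1.
Then (4x+1)^4 + 2(4x+1)^3 - (4x+1)^2 - 2(4x+1) + 4 = 256x^4 + 384x^3 + 176x^2 + 24x + 4 = 4(64x^4 + 96x^3 + 44x^2 + 6x + 1).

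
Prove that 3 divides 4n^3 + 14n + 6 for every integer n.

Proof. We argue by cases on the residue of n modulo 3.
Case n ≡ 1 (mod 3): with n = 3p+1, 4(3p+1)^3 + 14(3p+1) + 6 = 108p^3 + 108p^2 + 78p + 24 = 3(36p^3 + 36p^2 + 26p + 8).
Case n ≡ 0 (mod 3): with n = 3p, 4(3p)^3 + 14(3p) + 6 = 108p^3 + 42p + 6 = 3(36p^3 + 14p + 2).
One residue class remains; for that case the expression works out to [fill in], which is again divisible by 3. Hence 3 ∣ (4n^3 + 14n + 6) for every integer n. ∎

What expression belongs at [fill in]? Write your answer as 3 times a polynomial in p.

3(36p^3 + 72p^2 + 62p + 22)

Only n ≡ 2 (mod 3) is unaccounted for. Put n = 3p+2:
4(3p+2)^3 + 14(3p+2) + 6 expands to 108p^3 + 216p^2 + 186p + 66,
and factoring out 3 leaves 3(36p^3 + 72p^2 + 62p + 22).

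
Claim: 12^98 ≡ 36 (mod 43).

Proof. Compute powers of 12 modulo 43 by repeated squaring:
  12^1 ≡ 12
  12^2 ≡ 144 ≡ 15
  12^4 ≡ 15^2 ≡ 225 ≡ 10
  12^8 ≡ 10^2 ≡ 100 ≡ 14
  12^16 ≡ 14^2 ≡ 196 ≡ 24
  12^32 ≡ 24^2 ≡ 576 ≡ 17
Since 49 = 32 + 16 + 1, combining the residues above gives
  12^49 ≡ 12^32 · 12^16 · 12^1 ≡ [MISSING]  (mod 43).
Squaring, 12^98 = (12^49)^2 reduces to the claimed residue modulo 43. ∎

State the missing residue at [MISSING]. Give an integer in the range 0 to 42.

37

Multiply the listed residues: 17 · 24 · 12 = 408 → 4896.
Reducing modulo 43: 4896 = 113·43 + 37, so 12^49 ≡ 37.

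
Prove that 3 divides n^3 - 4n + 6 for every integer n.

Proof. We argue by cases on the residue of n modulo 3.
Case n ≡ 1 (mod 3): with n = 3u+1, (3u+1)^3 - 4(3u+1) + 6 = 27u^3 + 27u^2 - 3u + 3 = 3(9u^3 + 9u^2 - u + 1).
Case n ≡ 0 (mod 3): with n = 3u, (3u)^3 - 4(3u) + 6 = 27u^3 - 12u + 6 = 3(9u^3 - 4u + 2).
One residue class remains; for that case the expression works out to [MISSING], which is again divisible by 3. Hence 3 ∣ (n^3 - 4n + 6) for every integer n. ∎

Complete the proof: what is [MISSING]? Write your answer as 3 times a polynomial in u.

3(9u^3 + 18u^2 + 8u + 2)

Only n ≡ 2 (mod 3) is unaccounted for. Put n = 3u+2:
(3u+2)^3 - 4(3u+2) + 6 expands to 27u^3 + 54u^2 + 24u + 6,
and factoring out 3 leaves 3(9u^3 + 18u^2 + 8u + 2).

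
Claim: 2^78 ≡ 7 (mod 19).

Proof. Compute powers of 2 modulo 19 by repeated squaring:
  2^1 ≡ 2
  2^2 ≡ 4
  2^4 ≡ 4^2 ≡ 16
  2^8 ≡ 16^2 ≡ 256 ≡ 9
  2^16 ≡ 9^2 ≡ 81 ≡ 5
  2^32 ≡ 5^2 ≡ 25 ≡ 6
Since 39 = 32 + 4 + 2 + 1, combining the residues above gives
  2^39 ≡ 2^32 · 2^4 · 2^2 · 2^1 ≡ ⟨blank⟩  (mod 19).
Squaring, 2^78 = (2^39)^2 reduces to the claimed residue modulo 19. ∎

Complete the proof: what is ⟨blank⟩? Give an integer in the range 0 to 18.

2^32 · 2^4 · 2^2 · 2^1 ≡ 6 · 16 · 4 · 2 = 768.
768 mod 19 = 8, so 2^39 ≡ 8 (mod 19).

8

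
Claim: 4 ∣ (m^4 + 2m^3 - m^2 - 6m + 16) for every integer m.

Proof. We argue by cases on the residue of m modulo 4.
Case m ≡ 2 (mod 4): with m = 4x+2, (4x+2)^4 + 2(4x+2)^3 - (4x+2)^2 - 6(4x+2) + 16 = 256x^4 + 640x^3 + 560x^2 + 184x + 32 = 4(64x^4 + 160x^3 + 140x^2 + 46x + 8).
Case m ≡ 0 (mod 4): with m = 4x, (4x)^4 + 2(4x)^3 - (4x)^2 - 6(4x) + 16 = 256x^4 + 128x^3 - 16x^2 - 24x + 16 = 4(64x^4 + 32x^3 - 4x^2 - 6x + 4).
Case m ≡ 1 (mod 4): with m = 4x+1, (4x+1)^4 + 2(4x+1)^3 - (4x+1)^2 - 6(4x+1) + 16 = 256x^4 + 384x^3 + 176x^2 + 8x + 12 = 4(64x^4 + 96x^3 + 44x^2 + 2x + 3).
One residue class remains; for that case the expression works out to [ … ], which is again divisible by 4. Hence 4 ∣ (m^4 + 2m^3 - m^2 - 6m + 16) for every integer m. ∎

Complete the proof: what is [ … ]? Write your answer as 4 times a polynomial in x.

The residues treated are {2, 0, 1}, so the missing case is m ≡ 3 (mod 4); write m = 4x+3.
Then (4x+3)^4 + 2(4x+3)^3 - (4x+3)^2 - 6(4x+3) + 16 = 256x^4 + 896x^3 + 1136x^2 + 600x + 124 = 4(64x^4 + 224x^3 + 284x^2 + 150x + 31).

4(64x^4 + 224x^3 + 284x^2 + 150x + 31)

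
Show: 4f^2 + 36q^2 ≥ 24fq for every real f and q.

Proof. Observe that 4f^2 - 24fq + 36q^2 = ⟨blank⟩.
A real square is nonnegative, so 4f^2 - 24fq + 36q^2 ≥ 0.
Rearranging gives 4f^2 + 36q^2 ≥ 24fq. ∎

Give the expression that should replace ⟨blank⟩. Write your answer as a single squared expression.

4f^2 - 24fq + 36q^2 is a perfect-square trinomial: the outer terms are (2f)^2 and (6q)^2, and the cross term is -2·2f·6q.
So 4f^2 - 24fq + 36q^2 = (2f - 6q)^2 ≥ 0.

(2f - 6q)^2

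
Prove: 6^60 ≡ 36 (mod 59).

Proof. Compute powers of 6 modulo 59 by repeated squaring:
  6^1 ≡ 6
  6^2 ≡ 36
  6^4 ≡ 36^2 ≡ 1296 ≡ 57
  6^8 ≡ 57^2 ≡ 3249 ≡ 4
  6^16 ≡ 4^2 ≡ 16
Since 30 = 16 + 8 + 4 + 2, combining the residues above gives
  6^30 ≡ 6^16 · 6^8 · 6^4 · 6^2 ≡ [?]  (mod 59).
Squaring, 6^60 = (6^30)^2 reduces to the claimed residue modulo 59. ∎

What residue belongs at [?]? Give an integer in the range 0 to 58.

Multiply the listed residues: 16 · 4 · 57 · 36 = 64 → 3648 → 131328.
Reducing modulo 59: 131328 = 2225·59 + 53, so 6^30 ≡ 53.

53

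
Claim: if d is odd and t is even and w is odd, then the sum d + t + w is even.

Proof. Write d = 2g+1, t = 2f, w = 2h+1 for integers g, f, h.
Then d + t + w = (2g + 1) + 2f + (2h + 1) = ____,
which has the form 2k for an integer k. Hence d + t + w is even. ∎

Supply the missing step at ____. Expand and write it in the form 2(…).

Expanding: (2g + 1) + 2f + (2h + 1) = 2f + 2g + 2h + 2.
Every term is even; pulling out the factor of 2 gives 2(f + g + h + 1).

2(f + g + h + 1)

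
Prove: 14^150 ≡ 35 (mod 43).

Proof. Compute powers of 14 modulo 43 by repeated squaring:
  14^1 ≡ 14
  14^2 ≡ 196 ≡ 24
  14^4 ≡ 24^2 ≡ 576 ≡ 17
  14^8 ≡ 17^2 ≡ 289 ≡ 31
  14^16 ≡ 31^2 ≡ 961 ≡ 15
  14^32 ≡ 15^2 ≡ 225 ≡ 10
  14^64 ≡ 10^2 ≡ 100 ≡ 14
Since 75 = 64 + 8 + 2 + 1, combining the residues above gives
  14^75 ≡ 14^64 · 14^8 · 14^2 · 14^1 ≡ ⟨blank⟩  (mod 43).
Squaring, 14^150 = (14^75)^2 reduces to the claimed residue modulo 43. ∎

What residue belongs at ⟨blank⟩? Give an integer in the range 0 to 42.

11

14^64 · 14^8 · 14^2 · 14^1 ≡ 14 · 31 · 24 · 14 = 145824.
145824 mod 43 = 11, so 14^75 ≡ 11 (mod 43).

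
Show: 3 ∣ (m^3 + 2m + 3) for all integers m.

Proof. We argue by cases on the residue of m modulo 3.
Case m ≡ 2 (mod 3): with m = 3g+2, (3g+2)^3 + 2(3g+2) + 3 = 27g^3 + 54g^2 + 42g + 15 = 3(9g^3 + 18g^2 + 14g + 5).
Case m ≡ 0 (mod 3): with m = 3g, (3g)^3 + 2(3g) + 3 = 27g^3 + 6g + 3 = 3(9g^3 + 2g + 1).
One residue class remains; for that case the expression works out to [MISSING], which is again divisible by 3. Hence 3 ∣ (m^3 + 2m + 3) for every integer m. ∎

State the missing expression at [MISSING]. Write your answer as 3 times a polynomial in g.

Only m ≡ 1 (mod 3) is unaccounted for. Put m = 3g+1:
(3g+1)^3 + 2(3g+1) + 3 expands to 27g^3 + 27g^2 + 15g + 6,
and factoring out 3 leaves 3(9g^3 + 9g^2 + 5g + 2).

3(9g^3 + 9g^2 + 5g + 2)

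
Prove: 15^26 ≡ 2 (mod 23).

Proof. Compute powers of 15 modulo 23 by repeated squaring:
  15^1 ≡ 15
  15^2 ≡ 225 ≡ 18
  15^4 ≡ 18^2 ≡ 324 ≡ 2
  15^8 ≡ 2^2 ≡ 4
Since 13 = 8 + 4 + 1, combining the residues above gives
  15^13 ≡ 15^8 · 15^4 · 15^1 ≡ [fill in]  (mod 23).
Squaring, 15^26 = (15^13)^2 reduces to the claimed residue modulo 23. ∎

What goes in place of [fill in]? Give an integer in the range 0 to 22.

Multiply the listed residues: 4 · 2 · 15 = 8 → 120.
Reducing modulo 23: 120 = 5·23 + 5, so 15^13 ≡ 5.

5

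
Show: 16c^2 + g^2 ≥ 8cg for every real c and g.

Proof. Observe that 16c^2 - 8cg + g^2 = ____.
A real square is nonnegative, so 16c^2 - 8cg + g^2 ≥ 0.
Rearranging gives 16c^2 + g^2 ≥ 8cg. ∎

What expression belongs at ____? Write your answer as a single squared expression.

The leading and trailing coefficients are 4^2 and 1^2, and 8 = 2·4·1, so the trinomial is (4c - g)^2.
Hence 16c^2 - 8cg + g^2 ≥ 0.

(4c - g)^2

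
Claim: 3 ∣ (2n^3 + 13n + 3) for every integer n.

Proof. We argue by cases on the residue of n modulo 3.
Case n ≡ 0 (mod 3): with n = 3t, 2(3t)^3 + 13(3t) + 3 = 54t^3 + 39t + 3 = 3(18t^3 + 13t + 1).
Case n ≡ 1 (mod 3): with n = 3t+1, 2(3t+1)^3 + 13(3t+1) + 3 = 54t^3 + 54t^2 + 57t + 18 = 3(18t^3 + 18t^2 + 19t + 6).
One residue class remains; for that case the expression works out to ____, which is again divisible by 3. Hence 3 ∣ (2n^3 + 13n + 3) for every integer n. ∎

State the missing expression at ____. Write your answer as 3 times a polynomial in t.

3(18t^3 + 36t^2 + 37t + 15)

Only n ≡ 2 (mod 3) is unaccounted for. Put n = 3t+2:
2(3t+2)^3 + 13(3t+2) + 3 expands to 54t^3 + 108t^2 + 111t + 45,
and factoring out 3 leaves 3(18t^3 + 36t^2 + 37t + 15).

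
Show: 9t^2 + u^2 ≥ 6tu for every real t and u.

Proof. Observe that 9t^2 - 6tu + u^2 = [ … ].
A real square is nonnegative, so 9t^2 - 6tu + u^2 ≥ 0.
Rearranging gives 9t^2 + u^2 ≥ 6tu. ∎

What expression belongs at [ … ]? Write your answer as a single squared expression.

9t^2 - 6tu + u^2 is a perfect-square trinomial: the outer terms are (3t)^2 and (u)^2, and the cross term is -2·3t·u.
So 9t^2 - 6tu + u^2 = (3t - u)^2 ≥ 0.

(3t - u)^2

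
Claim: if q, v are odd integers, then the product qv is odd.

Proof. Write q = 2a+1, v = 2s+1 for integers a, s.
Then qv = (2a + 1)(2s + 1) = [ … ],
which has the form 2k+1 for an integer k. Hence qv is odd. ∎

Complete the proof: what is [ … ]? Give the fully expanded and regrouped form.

Expanding: (2a + 1)(2s + 1) = 4as + 2a + 2s + 1.
Every term except the constant is even, so this is 2(2as + a + s) + 1,
and 2as + a + s ∈ ℤ gives the required form.

2(2as + a + s) + 1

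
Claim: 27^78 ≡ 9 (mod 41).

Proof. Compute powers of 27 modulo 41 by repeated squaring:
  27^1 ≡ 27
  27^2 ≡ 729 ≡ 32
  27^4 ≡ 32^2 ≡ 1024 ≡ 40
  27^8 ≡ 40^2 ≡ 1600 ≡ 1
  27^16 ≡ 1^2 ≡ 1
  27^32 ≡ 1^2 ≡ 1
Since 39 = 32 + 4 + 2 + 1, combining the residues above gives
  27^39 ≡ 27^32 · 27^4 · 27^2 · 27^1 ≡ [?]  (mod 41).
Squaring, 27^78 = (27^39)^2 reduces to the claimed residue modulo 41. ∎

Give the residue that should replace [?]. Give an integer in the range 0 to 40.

38

Multiply the listed residues: 1 · 40 · 32 · 27 = 40 → 1280 → 34560.
Reducing modulo 41: 34560 = 842·41 + 38, so 27^39 ≡ 38.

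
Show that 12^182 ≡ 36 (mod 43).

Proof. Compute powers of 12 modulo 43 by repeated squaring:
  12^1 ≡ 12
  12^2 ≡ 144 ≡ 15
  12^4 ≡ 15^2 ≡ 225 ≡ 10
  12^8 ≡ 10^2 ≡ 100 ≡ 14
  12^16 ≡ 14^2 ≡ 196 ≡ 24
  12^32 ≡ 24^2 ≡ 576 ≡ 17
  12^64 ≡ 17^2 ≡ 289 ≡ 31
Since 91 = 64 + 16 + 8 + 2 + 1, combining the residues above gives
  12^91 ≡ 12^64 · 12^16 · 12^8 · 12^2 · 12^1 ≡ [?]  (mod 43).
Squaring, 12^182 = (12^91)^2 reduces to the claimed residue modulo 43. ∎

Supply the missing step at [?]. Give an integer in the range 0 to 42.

37

Multiply the listed residues: 31 · 24 · 14 · 15 · 12 = 744 → 10416 → 156240 → 1874880.
Reducing modulo 43: 1874880 = 43601·43 + 37, so 12^91 ≡ 37.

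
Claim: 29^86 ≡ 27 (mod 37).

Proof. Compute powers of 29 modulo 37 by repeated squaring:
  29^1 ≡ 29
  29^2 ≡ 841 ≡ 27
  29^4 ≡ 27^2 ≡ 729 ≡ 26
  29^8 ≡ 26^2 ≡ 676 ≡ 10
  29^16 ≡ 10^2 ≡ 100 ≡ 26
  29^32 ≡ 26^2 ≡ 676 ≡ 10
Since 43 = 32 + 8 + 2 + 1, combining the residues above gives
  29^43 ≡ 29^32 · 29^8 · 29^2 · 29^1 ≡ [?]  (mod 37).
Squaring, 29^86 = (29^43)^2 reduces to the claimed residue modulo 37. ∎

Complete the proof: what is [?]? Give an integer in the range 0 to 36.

29^32 · 29^8 · 29^2 · 29^1 ≡ 10 · 10 · 27 · 29 = 78300.
78300 mod 37 = 8, so 29^43 ≡ 8 (mod 37).

8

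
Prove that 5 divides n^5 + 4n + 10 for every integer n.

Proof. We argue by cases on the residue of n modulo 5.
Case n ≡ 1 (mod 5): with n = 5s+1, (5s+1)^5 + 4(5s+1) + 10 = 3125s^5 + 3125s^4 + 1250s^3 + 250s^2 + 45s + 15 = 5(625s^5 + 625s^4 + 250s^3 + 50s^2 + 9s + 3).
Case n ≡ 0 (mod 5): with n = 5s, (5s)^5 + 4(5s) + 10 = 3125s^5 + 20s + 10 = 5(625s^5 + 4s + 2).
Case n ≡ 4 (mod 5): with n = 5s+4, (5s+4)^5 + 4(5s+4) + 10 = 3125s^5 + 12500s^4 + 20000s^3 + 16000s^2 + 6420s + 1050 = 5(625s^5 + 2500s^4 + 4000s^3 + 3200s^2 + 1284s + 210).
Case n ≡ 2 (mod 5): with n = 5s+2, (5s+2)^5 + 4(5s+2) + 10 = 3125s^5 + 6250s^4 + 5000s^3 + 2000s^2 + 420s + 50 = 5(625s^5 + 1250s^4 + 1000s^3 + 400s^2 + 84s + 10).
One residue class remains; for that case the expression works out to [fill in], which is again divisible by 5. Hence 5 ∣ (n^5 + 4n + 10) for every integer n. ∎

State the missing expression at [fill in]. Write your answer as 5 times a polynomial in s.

The residues treated are {1, 0, 4, 2}, so the missing case is n ≡ 3 (mod 5); write n = 5s+3.
Then (5s+3)^5 + 4(5s+3) + 10 = 3125s^5 + 9375s^4 + 11250s^3 + 6750s^2 + 2045s + 265 = 5(625s^5 + 1875s^4 + 2250s^3 + 1350s^2 + 409s + 53).

5(625s^5 + 1875s^4 + 2250s^3 + 1350s^2 + 409s + 53)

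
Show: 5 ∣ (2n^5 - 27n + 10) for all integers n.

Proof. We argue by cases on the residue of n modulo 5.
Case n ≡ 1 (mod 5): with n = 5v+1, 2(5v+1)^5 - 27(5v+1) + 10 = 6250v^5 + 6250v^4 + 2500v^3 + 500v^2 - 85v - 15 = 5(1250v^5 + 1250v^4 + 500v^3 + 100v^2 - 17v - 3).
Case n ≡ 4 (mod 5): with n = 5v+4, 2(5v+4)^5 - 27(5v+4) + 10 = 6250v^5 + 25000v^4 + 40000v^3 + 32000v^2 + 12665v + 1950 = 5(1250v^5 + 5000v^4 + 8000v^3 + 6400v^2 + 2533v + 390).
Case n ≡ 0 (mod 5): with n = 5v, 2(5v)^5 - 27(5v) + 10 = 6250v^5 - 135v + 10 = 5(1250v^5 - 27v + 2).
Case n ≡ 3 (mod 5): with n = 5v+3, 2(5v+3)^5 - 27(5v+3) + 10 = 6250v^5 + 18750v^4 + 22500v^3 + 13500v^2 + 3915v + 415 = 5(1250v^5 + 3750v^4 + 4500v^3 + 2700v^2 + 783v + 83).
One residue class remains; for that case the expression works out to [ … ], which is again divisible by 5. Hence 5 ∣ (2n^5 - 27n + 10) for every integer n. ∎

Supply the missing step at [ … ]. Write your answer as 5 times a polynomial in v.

5(1250v^5 + 2500v^4 + 2000v^3 + 800v^2 + 133v + 4)

Only n ≡ 2 (mod 5) is unaccounted for. Put n = 5v+2:
2(5v+2)^5 - 27(5v+2) + 10 expands to 6250v^5 + 12500v^4 + 10000v^3 + 4000v^2 + 665v + 20,
and factoring out 5 leaves 5(1250v^5 + 2500v^4 + 2000v^3 + 800v^2 + 133v + 4).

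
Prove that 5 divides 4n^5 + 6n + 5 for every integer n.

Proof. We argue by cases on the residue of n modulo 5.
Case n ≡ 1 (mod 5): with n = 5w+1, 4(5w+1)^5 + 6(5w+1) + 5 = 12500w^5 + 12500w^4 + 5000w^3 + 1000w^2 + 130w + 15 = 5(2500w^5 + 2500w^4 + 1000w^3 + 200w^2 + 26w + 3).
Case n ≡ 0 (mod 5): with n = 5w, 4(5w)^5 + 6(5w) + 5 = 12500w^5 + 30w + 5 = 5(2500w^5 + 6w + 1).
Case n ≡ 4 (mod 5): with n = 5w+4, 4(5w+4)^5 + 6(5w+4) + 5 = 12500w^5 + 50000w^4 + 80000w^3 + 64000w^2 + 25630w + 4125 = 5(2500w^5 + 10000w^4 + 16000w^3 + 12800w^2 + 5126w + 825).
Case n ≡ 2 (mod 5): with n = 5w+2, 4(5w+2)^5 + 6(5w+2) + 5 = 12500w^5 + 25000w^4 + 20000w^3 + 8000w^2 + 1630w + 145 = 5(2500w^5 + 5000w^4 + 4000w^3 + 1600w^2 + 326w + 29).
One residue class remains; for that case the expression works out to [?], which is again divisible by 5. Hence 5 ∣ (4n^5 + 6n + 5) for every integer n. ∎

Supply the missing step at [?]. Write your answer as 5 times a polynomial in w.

5(2500w^5 + 7500w^4 + 9000w^3 + 5400w^2 + 1626w + 199)

The residues treated are {1, 0, 4, 2}, so the missing case is n ≡ 3 (mod 5); write n = 5w+3.
Then 4(5w+3)^5 + 6(5w+3) + 5 = 12500w^5 + 37500w^4 + 45000w^3 + 27000w^2 + 8130w + 995 = 5(2500w^5 + 7500w^4 + 9000w^3 + 5400w^2 + 1626w + 199).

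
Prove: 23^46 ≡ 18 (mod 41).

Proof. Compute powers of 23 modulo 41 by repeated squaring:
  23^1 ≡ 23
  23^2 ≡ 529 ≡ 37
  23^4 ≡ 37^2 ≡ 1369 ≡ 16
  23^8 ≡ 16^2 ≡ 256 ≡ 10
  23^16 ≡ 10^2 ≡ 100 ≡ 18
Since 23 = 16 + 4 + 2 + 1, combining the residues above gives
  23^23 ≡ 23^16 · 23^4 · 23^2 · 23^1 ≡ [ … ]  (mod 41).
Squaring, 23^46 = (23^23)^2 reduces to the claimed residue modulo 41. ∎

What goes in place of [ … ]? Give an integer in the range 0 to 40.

31

Multiply the listed residues: 18 · 16 · 37 · 23 = 288 → 10656 → 245088.
Reducing modulo 41: 245088 = 5977·41 + 31, so 23^23 ≡ 31.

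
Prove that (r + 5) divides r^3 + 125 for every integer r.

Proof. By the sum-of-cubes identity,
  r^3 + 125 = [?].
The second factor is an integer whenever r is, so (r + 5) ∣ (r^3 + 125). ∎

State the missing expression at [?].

(r + 5)(r^2 - 5r + 25)

Polynomial division of r^3 + 125 by r + 5 leaves remainder 0 and quotient r^2 - 5r + 25.
Hence r^3 + 125 = (r + 5)(r^2 - 5r + 25).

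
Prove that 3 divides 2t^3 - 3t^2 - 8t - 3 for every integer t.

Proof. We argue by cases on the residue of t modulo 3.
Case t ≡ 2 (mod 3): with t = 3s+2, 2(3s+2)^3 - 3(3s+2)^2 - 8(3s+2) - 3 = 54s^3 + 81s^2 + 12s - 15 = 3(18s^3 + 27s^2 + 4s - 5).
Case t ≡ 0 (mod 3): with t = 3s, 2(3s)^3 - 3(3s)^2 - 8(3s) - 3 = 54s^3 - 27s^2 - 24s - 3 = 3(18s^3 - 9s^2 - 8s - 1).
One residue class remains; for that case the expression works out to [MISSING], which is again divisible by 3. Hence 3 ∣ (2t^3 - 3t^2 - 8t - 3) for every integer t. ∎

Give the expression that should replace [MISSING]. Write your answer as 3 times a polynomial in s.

3(18s^3 + 9s^2 - 8s - 4)

The residues treated are {2, 0}, so the missing case is t ≡ 1 (mod 3); write t = 3s+1.
Then 2(3s+1)^3 - 3(3s+1)^2 - 8(3s+1) - 3 = 54s^3 + 27s^2 - 24s - 12 = 3(18s^3 + 9s^2 - 8s - 4).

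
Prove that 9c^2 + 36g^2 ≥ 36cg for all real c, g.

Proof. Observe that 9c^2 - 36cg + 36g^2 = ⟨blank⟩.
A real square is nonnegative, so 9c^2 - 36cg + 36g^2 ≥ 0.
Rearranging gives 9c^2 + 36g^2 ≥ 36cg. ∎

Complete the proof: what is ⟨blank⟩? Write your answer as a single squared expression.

(3c - 6g)^2

9c^2 - 36cg + 36g^2 is a perfect-square trinomial: the outer terms are (3c)^2 and (6g)^2, and the cross term is -2·3c·6g.
So 9c^2 - 36cg + 36g^2 = (3c - 6g)^2 ≥ 0.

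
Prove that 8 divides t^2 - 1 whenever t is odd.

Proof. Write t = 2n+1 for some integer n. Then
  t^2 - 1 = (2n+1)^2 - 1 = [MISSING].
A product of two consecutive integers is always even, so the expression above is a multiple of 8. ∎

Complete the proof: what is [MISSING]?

(2n+1)^2 - 1 = 4n^2 + 4n + 1 - 1 = 4n^2 + 4n = 4n(n+1).
Since n and n+1 are consecutive, n(n+1) is even, and 4·(even) is a multiple of 8.

4n(n + 1)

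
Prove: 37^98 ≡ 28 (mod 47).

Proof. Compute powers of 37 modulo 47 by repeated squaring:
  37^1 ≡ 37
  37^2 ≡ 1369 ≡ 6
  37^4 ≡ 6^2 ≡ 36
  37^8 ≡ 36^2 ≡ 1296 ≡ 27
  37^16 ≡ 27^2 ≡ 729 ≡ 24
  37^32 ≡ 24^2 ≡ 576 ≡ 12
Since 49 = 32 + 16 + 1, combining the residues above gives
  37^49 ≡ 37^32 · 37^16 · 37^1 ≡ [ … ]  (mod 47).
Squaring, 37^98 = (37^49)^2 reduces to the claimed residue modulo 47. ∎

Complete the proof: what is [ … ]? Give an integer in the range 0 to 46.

34

37^32 · 37^16 · 37^1 ≡ 12 · 24 · 37 = 10656.
10656 mod 47 = 34, so 37^49 ≡ 34 (mod 47).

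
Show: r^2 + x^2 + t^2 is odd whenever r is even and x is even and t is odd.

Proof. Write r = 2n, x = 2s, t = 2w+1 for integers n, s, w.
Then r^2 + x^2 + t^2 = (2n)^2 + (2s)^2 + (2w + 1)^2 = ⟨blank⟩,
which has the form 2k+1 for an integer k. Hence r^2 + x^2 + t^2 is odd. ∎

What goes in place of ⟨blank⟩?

2(2n^2 + 2s^2 + 2w^2 + 2w) + 1

Expanding: (2n)^2 + (2s)^2 + (2w + 1)^2 = 4n^2 + 4s^2 + 4w^2 + 4w + 1.
Every term except the constant is even, so this is 2(2n^2 + 2s^2 + 2w^2 + 2w) + 1,
and 2n^2 + 2s^2 + 2w^2 + 2w ∈ ℤ gives the required form.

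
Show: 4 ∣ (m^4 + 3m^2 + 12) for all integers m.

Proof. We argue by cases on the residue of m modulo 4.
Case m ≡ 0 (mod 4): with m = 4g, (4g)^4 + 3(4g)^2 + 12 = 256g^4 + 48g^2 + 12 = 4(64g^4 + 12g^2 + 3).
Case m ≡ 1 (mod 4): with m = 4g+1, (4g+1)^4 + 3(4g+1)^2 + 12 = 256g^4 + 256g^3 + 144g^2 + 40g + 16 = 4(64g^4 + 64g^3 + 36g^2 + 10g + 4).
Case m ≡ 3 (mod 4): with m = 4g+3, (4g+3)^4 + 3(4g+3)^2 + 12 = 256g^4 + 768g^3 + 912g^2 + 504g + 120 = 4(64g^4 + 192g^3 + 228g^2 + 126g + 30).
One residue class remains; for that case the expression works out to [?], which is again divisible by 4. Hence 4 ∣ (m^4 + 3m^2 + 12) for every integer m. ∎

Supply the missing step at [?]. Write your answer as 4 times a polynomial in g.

4(64g^4 + 128g^3 + 108g^2 + 44g + 10)

The residues treated are {0, 1, 3}, so the missing case is m ≡ 2 (mod 4); write m = 4g+2.
Then (4g+2)^4 + 3(4g+2)^2 + 12 = 256g^4 + 512g^3 + 432g^2 + 176g + 40 = 4(64g^4 + 128g^3 + 108g^2 + 44g + 10).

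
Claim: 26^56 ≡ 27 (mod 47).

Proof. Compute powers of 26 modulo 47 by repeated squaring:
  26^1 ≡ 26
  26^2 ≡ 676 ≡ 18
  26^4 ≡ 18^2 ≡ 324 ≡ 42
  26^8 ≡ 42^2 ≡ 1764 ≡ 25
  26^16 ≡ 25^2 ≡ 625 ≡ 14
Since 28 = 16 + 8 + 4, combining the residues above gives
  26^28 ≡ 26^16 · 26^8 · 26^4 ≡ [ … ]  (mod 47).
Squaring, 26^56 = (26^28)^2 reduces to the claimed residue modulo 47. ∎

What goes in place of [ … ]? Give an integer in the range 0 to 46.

36

26^16 · 26^8 · 26^4 ≡ 14 · 25 · 42 = 14700.
14700 mod 47 = 36, so 26^28 ≡ 36 (mod 47).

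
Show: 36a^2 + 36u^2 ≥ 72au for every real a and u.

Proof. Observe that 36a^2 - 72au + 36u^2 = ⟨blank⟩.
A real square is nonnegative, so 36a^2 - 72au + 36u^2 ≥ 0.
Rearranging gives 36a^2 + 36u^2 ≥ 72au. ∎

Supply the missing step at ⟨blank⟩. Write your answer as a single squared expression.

(6a - 6u)^2

The leading and trailing coefficients are 6^2 and 6^2, and 72 = 2·6·6, so the trinomial is (6a - 6u)^2.
Hence 36a^2 - 72au + 36u^2 ≥ 0.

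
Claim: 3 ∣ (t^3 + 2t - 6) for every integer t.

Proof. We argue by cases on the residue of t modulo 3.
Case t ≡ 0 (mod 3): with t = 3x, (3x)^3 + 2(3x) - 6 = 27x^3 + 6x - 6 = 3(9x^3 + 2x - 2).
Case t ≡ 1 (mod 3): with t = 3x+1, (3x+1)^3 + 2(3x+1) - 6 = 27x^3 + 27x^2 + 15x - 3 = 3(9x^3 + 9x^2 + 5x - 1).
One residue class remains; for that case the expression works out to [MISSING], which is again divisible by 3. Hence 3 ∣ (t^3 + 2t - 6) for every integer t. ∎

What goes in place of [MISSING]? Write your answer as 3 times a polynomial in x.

3(9x^3 + 18x^2 + 14x + 2)

Only t ≡ 2 (mod 3) is unaccounted for. Put t = 3x+2:
(3x+2)^3 + 2(3x+2) - 6 expands to 27x^3 + 54x^2 + 42x + 6,
and factoring out 3 leaves 3(9x^3 + 18x^2 + 14x + 2).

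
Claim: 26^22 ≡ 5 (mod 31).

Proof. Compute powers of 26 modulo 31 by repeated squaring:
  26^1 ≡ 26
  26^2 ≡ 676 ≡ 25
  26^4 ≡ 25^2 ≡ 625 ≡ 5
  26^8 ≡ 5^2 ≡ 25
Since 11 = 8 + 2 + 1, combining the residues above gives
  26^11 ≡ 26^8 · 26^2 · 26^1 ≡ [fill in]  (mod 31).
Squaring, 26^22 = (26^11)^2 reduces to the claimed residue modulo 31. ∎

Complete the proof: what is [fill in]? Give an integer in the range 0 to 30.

Multiply the listed residues: 25 · 25 · 26 = 625 → 16250.
Reducing modulo 31: 16250 = 524·31 + 6, so 26^11 ≡ 6.

6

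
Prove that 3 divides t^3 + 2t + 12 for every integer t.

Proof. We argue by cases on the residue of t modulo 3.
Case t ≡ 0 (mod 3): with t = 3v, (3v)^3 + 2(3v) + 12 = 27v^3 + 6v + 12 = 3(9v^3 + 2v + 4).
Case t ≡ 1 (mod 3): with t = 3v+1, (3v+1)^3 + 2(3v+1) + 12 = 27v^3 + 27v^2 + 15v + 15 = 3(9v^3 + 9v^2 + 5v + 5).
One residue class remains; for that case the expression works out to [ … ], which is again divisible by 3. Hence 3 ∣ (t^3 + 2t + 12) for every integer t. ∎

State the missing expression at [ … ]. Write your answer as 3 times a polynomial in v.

3(9v^3 + 18v^2 + 14v + 8)

The residues treated are {0, 1}, so the missing case is t ≡ 2 (mod 3); write t = 3v+2.
Then (3v+2)^3 + 2(3v+2) + 12 = 27v^3 + 54v^2 + 42v + 24 = 3(9v^3 + 18v^2 + 14v + 8).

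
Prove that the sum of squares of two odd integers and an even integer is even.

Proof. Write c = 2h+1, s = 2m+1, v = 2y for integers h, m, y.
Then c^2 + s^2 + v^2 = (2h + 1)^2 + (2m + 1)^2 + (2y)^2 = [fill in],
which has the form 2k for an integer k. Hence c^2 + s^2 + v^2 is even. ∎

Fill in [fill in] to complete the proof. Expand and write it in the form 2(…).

2(2h^2 + 2h + 2m^2 + 2m + 2y^2 + 1)

(2h + 1)^2 + (2m + 1)^2 + (2y)^2 = 4h^2 + 4h + 4m^2 + 4m + 4y^2 + 2
= 2(2h^2 + 2h + 2m^2 + 2m + 2y^2 + 1).
Since 2h^2 + 2h + 2m^2 + 2m + 2y^2 + 1 is an integer, the sum of squares is of the form 2k for an integer k.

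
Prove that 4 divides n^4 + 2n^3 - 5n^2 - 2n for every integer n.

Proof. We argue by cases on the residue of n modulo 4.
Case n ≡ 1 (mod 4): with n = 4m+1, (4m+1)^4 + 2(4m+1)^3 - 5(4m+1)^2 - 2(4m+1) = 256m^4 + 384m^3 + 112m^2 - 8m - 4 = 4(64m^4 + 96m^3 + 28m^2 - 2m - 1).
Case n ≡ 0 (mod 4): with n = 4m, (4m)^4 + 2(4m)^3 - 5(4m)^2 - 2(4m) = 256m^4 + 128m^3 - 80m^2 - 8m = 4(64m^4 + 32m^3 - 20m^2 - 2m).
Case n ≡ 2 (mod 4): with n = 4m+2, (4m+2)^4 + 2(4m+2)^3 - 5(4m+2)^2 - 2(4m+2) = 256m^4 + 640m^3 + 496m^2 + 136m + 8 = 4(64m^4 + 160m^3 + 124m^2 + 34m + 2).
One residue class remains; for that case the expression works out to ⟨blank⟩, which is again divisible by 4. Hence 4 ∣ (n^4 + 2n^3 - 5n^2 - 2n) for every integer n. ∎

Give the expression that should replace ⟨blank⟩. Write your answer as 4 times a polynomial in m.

The residues treated are {1, 0, 2}, so the missing case is n ≡ 3 (mod 4); write n = 4m+3.
Then (4m+3)^4 + 2(4m+3)^3 - 5(4m+3)^2 - 2(4m+3) = 256m^4 + 896m^3 + 1072m^2 + 520m + 84 = 4(64m^4 + 224m^3 + 268m^2 + 130m + 21).

4(64m^4 + 224m^3 + 268m^2 + 130m + 21)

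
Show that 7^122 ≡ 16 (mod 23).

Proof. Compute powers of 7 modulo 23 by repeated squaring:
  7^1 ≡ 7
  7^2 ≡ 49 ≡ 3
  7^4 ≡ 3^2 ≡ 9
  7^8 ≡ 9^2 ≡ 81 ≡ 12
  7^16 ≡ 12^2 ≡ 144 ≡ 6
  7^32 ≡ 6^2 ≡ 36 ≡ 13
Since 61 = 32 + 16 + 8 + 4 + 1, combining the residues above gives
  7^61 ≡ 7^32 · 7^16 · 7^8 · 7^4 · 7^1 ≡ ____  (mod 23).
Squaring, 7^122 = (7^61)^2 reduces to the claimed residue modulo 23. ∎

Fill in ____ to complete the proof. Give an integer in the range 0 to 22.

Multiply the listed residues: 13 · 6 · 12 · 9 · 7 = 78 → 936 → 8424 → 58968.
Reducing modulo 23: 58968 = 2563·23 + 19, so 7^61 ≡ 19.

19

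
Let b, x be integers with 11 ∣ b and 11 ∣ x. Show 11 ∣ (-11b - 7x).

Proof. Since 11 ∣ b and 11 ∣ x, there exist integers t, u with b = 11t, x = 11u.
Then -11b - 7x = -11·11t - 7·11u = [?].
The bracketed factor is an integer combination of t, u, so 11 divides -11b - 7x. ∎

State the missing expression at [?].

Pull the common 11 out of every term: -11·11t - 7·11u = 11(-11t - 7u).
-11t - 7u is an integer, which exhibits the divisibility.

11(-11t - 7u)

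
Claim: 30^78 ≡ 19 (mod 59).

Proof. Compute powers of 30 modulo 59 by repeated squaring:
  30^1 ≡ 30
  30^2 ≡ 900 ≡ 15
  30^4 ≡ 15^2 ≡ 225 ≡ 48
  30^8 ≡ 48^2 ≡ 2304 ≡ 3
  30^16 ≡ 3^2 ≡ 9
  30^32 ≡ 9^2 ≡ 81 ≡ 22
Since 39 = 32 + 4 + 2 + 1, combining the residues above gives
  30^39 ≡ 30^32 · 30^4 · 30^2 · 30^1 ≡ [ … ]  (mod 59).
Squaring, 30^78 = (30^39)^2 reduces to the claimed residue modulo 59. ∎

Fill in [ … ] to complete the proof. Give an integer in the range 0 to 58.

14

Multiply the listed residues: 22 · 48 · 15 · 30 = 1056 → 15840 → 475200.
Reducing modulo 59: 475200 = 8054·59 + 14, so 30^39 ≡ 14.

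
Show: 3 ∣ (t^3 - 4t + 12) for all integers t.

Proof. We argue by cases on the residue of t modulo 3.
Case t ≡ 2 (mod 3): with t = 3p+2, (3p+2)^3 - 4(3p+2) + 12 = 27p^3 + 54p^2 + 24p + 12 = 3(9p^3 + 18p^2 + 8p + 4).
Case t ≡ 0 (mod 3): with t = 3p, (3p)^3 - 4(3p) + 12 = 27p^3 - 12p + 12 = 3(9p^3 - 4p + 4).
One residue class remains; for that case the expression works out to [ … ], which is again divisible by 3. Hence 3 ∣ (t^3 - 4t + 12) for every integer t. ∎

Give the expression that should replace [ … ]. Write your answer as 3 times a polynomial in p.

3(9p^3 + 9p^2 - p + 3)

The residues treated are {2, 0}, so the missing case is t ≡ 1 (mod 3); write t = 3p+1.
Then (3p+1)^3 - 4(3p+1) + 12 = 27p^3 + 27p^2 - 3p + 9 = 3(9p^3 + 9p^2 - p + 3).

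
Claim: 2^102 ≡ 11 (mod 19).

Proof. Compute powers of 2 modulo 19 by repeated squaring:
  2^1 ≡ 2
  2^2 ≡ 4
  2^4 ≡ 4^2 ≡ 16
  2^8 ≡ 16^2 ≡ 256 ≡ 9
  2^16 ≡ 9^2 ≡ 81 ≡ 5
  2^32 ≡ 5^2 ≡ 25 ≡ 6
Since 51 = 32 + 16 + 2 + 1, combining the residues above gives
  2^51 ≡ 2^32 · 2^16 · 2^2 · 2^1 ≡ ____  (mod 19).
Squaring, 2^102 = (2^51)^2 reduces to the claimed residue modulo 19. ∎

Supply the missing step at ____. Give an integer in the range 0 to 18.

Multiply the listed residues: 6 · 5 · 4 · 2 = 30 → 120 → 240.
Reducing modulo 19: 240 = 12·19 + 12, so 2^51 ≡ 12.

12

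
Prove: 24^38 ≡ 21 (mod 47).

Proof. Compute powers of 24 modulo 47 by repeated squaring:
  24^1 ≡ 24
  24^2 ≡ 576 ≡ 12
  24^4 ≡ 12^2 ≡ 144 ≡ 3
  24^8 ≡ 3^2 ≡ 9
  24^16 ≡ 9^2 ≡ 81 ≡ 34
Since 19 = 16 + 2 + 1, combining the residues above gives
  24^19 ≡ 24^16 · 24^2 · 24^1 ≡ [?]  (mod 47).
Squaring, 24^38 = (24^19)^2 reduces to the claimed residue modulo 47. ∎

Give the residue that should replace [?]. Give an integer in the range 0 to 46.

24^16 · 24^2 · 24^1 ≡ 34 · 12 · 24 = 9792.
9792 mod 47 = 16, so 24^19 ≡ 16 (mod 47).

16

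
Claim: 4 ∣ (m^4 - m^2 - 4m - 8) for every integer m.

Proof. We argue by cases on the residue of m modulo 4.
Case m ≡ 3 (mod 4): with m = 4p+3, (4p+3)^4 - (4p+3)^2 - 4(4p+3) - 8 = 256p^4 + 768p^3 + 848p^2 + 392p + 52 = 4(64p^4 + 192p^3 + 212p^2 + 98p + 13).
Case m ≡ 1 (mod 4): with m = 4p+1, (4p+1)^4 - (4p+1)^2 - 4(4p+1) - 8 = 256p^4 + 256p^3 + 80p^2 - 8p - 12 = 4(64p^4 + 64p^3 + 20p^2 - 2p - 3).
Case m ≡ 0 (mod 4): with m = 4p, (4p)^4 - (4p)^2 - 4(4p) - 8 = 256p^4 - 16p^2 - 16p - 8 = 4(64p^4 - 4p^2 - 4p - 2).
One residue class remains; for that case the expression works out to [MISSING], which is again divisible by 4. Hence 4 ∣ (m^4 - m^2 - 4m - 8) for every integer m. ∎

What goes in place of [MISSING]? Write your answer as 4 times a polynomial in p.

Only m ≡ 2 (mod 4) is unaccounted for. Put m = 4p+2:
(4p+2)^4 - (4p+2)^2 - 4(4p+2) - 8 expands to 256p^4 + 512p^3 + 368p^2 + 96p - 4,
and factoring out 4 leaves 4(64p^4 + 128p^3 + 92p^2 + 24p - 1).

4(64p^4 + 128p^3 + 92p^2 + 24p - 1)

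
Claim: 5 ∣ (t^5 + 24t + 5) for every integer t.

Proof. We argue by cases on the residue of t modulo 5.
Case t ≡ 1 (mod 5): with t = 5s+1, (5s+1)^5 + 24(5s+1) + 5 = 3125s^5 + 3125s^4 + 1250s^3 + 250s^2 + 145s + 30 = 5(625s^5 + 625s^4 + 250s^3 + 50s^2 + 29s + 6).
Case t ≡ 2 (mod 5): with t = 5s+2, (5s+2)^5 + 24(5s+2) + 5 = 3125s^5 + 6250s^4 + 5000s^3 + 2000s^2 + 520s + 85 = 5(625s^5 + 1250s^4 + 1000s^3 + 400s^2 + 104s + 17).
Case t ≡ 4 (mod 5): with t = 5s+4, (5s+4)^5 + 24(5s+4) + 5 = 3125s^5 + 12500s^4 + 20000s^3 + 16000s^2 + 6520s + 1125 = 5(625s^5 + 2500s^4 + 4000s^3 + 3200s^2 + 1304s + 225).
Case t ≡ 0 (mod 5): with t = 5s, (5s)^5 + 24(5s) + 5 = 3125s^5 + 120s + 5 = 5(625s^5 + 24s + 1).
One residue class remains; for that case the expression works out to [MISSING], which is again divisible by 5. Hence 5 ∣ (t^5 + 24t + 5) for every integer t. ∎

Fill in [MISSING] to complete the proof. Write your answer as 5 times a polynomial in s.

5(625s^5 + 1875s^4 + 2250s^3 + 1350s^2 + 429s + 64)

The residues treated are {1, 2, 4, 0}, so the missing case is t ≡ 3 (mod 5); write t = 5s+3.
Then (5s+3)^5 + 24(5s+3) + 5 = 3125s^5 + 9375s^4 + 11250s^3 + 6750s^2 + 2145s + 320 = 5(625s^5 + 1875s^4 + 2250s^3 + 1350s^2 + 429s + 64).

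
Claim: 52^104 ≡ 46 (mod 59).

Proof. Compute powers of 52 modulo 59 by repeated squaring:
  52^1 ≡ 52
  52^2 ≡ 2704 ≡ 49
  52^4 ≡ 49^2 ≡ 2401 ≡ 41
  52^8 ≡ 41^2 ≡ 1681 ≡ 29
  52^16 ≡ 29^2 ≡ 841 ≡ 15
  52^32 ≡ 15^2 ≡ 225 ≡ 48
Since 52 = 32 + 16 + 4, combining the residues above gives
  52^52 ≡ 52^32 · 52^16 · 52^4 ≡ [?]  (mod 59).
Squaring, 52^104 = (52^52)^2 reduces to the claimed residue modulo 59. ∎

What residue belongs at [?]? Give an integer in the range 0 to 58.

20

Multiply the listed residues: 48 · 15 · 41 = 720 → 29520.
Reducing modulo 59: 29520 = 500·59 + 20, so 52^52 ≡ 20.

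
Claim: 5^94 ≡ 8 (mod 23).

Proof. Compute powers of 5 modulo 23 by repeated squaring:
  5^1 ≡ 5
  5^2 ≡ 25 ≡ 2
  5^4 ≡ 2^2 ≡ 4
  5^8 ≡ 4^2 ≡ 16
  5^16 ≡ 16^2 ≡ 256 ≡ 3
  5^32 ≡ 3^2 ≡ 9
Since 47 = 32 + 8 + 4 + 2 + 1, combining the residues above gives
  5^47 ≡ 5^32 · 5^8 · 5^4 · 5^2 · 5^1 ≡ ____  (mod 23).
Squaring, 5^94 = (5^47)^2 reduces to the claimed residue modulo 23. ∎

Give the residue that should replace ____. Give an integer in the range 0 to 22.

10

5^32 · 5^8 · 5^4 · 5^2 · 5^1 ≡ 9 · 16 · 4 · 2 · 5 = 5760.
5760 mod 23 = 10, so 5^47 ≡ 10 (mod 23).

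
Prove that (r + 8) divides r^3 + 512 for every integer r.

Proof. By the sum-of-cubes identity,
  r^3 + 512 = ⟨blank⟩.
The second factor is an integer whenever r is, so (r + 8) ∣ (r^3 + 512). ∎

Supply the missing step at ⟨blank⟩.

(r + 8)(r^2 - 8r + 64)

Polynomial division of r^3 + 512 by r + 8 leaves remainder 0 and quotient r^2 - 8r + 64.
Hence r^3 + 512 = (r + 8)(r^2 - 8r + 64).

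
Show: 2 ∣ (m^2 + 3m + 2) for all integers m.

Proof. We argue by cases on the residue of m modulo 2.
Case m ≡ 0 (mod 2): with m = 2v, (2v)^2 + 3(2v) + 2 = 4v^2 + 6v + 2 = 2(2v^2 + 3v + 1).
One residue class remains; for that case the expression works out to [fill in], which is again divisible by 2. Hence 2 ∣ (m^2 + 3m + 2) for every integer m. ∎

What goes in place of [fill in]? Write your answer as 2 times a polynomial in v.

Only m ≡ 1 (mod 2) is unaccounted for. Put m = 2v+1:
(2v+1)^2 + 3(2v+1) + 2 expands to 4v^2 + 10v + 6,
and factoring out 2 leaves 2(2v^2 + 5v + 3).

2(2v^2 + 5v + 3)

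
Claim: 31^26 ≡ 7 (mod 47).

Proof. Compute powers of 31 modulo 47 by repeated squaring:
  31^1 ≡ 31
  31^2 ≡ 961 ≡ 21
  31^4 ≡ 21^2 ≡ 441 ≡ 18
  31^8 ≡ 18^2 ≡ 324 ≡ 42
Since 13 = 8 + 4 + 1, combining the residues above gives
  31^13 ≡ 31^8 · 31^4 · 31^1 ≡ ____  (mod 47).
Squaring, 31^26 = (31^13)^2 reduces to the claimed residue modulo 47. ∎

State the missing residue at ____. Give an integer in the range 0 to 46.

30

31^8 · 31^4 · 31^1 ≡ 42 · 18 · 31 = 23436.
23436 mod 47 = 30, so 31^13 ≡ 30 (mod 47).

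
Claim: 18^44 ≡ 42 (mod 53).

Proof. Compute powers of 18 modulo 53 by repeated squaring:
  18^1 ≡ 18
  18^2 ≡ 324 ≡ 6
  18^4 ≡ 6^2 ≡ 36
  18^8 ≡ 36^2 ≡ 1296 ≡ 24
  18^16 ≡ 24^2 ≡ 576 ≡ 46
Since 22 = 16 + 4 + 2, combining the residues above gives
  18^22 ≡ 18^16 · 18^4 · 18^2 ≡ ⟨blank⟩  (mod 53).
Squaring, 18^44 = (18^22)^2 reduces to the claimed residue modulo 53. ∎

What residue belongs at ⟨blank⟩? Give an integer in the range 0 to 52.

Multiply the listed residues: 46 · 36 · 6 = 1656 → 9936.
Reducing modulo 53: 9936 = 187·53 + 25, so 18^22 ≡ 25.

25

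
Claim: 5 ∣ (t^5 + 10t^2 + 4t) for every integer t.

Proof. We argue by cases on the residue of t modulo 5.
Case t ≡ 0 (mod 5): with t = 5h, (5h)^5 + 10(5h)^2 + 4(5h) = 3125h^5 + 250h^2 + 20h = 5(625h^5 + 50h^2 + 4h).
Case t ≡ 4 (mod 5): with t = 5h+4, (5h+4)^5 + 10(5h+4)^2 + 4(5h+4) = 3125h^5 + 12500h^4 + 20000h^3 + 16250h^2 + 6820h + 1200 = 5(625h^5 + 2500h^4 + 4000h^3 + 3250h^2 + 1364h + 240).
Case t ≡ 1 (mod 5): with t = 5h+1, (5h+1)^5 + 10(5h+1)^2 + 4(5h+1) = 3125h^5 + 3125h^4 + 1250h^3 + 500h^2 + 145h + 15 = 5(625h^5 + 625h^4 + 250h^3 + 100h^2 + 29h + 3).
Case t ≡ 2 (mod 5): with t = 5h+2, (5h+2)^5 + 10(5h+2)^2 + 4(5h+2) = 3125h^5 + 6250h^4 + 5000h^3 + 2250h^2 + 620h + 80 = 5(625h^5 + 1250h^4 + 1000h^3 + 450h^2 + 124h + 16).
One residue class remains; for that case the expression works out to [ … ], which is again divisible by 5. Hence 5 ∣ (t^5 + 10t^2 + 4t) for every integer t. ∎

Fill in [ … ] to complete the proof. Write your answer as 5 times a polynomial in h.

5(625h^5 + 1875h^4 + 2250h^3 + 1400h^2 + 469h + 69)

The residues treated are {0, 4, 1, 2}, so the missing case is t ≡ 3 (mod 5); write t = 5h+3.
Then (5h+3)^5 + 10(5h+3)^2 + 4(5h+3) = 3125h^5 + 9375h^4 + 11250h^3 + 7000h^2 + 2345h + 345 = 5(625h^5 + 1875h^4 + 2250h^3 + 1400h^2 + 469h + 69).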